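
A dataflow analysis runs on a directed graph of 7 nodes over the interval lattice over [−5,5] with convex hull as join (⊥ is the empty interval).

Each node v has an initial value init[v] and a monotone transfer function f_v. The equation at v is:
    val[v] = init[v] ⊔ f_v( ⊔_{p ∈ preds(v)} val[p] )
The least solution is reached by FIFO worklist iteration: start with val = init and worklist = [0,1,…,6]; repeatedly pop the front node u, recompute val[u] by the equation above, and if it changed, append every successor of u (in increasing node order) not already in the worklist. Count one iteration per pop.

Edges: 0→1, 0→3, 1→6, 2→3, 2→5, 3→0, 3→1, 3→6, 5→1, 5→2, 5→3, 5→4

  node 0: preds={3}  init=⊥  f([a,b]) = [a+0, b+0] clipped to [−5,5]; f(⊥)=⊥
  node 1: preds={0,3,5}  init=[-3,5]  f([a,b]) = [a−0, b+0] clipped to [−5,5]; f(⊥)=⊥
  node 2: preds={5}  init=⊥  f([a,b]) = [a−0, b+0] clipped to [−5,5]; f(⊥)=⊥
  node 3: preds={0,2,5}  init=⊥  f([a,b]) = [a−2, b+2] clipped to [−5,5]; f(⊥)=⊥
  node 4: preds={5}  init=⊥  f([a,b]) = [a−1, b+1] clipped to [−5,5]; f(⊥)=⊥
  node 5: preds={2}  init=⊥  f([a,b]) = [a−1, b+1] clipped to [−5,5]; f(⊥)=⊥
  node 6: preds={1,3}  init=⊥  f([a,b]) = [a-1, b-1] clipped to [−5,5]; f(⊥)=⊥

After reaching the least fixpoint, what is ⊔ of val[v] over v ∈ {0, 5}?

Iteration log — 7 steps:
  step 1. node 0  ⊔preds=⊥  new=⊥  stable
  step 2. node 1  ⊔preds=⊥  new=[-3,5]  stable
  step 3. node 2  ⊔preds=⊥  new=⊥  stable
  step 4. node 3  ⊔preds=⊥  new=⊥  stable
  step 5. node 4  ⊔preds=⊥  new=⊥  stable
  step 6. node 5  ⊔preds=⊥  new=⊥  stable
  step 7. node 6  ⊔preds=[-3,5]  new=[-4,4]  old=⊥  +wl: 

Least fixpoint reached:
  node 0: ⊥
  node 1: [-3,5]
  node 2: ⊥
  node 3: ⊥
  node 4: ⊥
  node 5: ⊥
  node 6: [-4,4]

⊥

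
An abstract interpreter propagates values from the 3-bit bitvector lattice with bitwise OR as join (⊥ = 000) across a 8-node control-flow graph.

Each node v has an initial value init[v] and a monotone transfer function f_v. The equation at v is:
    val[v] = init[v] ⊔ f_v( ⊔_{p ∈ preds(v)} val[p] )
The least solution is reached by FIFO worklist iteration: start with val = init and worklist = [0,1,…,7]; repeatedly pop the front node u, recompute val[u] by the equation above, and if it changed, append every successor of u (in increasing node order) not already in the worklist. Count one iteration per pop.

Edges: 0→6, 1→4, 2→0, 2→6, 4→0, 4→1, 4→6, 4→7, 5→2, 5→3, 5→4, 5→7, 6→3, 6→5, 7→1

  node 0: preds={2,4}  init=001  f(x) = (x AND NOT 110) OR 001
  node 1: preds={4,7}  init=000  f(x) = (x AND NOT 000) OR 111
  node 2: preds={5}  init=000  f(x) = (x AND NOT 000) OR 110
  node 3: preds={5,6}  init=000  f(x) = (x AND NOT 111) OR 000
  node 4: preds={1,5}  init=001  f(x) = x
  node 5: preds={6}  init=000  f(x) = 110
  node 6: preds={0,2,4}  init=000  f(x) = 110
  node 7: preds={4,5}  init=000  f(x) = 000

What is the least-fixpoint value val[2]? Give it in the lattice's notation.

110

Trace (14 dequeues):
  [1] u=0 | in 001 | out 001 | ==
  [2] u=1 | in 001 | out 111 | prev 000 | push {}
  [3] u=2 | in 000 | out 110 | prev 000 | push {0}
  [4] u=3 | in 000 | out 000 | ==
  [5] u=4 | in 111 | out 111 | prev 001 | push {1}
  [6] u=5 | in 000 | out 110 | prev 000 | push {2,3,4}
  [7] u=6 | in 111 | out 110 | prev 000 | push {5}
  [8] u=7 | in 111 | out 000 | ==
  [9] u=0 | in 111 | out 001 | ==
  [10] u=1 | in 111 | out 111 | ==
  [11] u=2 | in 110 | out 110 | ==
  [12] u=3 | in 110 | out 000 | ==
  [13] u=4 | in 111 | out 111 | ==
  [14] u=5 | in 110 | out 110 | ==

Converged values:
  [0] 001
  [1] 111
  [2] 110
  [3] 000
  [4] 111
  [5] 110
  [6] 110
  [7] 000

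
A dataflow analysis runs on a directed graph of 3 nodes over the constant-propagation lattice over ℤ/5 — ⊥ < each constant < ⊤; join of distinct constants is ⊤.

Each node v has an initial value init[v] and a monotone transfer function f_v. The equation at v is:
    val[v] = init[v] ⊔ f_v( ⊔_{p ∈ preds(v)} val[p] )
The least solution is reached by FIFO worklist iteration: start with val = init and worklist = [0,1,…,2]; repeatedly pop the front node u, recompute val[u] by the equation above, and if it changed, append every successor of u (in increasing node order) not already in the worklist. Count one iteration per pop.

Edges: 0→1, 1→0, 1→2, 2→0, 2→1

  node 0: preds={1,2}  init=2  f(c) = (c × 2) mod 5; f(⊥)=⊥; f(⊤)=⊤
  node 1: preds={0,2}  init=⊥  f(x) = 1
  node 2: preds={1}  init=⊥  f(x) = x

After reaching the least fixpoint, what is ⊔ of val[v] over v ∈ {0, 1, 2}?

Iteration log — 5 steps:
  step 1. node 0  ⊔preds=⊥  new=2  stable
  step 2. node 1  ⊔preds=2  new=1  old=⊥  +wl: 0
  step 3. node 2  ⊔preds=1  new=1  old=⊥  +wl: 1
  step 4. node 0  ⊔preds=1  new=2  stable
  step 5. node 1  ⊔preds=⊤  new=1  stable

Least fixpoint reached:
  node 0: 2
  node 1: 1
  node 2: 1

⊤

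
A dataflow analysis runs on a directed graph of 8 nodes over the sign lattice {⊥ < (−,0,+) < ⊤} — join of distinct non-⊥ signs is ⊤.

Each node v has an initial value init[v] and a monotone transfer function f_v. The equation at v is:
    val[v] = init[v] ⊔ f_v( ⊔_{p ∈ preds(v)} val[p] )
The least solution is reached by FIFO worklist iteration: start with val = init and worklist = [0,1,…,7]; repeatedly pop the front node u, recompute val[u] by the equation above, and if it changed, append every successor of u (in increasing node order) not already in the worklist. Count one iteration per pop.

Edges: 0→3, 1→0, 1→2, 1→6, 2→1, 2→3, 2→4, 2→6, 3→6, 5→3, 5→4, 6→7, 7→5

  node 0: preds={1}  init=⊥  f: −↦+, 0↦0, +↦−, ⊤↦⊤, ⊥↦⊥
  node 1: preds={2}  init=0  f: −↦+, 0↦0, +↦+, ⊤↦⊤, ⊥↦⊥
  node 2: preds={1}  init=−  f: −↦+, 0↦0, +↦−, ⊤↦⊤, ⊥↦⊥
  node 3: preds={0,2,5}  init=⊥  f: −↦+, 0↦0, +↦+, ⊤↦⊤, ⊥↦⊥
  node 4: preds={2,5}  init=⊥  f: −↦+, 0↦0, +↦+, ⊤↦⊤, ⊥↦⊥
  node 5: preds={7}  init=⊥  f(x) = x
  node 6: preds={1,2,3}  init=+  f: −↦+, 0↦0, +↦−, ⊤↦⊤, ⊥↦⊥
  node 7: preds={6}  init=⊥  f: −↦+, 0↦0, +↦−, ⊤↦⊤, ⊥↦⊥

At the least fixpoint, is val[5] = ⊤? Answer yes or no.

Trace (13 dequeues):
  [1] u=0 | in 0 | out 0 | prev ⊥ | push {}
  [2] u=1 | in − | out ⊤ | prev 0 | push {0}
  [3] u=2 | in ⊤ | out ⊤ | prev − | push {1}
  [4] u=3 | in ⊤ | out ⊤ | prev ⊥ | push {}
  [5] u=4 | in ⊤ | out ⊤ | prev ⊥ | push {}
  [6] u=5 | in ⊥ | out ⊥ | ==
  [7] u=6 | in ⊤ | out ⊤ | prev + | push {}
  [8] u=7 | in ⊤ | out ⊤ | prev ⊥ | push {5}
  [9] u=0 | in ⊤ | out ⊤ | prev 0 | push {3}
  [10] u=1 | in ⊤ | out ⊤ | ==
  [11] u=5 | in ⊤ | out ⊤ | prev ⊥ | push {4}
  [12] u=3 | in ⊤ | out ⊤ | ==
  [13] u=4 | in ⊤ | out ⊤ | ==

Converged values:
  [0] ⊤
  [1] ⊤
  [2] ⊤
  [3] ⊤
  [4] ⊤
  [5] ⊤
  [6] ⊤
  [7] ⊤

yes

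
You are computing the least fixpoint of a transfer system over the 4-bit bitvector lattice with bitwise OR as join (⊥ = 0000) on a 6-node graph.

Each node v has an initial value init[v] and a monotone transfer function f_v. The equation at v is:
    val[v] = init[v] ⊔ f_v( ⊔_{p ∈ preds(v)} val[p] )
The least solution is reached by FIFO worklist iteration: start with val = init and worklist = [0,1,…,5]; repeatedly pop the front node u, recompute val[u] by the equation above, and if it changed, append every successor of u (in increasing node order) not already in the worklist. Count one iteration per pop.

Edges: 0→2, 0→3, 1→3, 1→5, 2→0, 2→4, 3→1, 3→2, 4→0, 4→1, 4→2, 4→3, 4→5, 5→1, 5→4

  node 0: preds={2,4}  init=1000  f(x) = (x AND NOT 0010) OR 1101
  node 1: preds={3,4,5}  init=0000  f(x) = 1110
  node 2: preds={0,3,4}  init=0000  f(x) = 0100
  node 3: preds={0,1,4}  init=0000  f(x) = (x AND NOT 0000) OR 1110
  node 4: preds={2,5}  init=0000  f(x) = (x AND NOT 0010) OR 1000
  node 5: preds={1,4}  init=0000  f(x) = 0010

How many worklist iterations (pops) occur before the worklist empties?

Iteration log — 11 steps:
  step 1. node 0  ⊔preds=0000  new=1101  old=1000  +wl: 
  step 2. node 1  ⊔preds=0000  new=1110  old=0000  +wl: 
  step 3. node 2  ⊔preds=1101  new=0100  old=0000  +wl: 0
  step 4. node 3  ⊔preds=1111  new=1111  old=0000  +wl: 1,2
  step 5. node 4  ⊔preds=0100  new=1100  old=0000  +wl: 3
  step 6. node 5  ⊔preds=1110  new=0010  old=0000  +wl: 4
  step 7. node 0  ⊔preds=1100  new=1101  stable
  step 8. node 1  ⊔preds=1111  new=1110  stable
  step 9. node 2  ⊔preds=1111  new=0100  stable
  step 10. node 3  ⊔preds=1111  new=1111  stable
  step 11. node 4  ⊔preds=0110  new=1100  stable

Least fixpoint reached:
  node 0: 1101
  node 1: 1110
  node 2: 0100
  node 3: 1111
  node 4: 1100
  node 5: 0010

11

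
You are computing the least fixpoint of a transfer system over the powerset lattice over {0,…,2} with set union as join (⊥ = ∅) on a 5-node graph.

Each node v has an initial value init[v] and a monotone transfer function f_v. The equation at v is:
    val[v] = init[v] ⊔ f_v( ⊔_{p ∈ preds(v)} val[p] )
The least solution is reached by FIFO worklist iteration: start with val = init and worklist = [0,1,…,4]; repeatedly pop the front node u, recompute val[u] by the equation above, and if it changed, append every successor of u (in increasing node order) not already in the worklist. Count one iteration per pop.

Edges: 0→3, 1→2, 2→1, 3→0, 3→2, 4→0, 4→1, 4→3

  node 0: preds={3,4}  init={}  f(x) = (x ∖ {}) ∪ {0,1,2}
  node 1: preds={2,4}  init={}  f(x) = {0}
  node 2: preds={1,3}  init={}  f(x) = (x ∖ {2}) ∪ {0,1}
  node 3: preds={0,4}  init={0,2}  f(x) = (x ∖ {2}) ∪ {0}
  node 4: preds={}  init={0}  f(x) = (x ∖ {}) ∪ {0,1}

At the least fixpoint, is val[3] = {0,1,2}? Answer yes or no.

yes

Worklist (9 pops):
  #1 pop 0: in={0,2} → {0,1,2} (was {}); enqueue []
  #2 pop 1: in={0} → {0} (was {}); enqueue []
  #3 pop 2: in={0,2} → {0,1} (was {}); enqueue [1]
  #4 pop 3: in={0,1,2} → {0,1,2} (was {0,2}); enqueue [0,2]
  #5 pop 4: in={} → {0,1} (was {0}); enqueue [3]
  #6 pop 1: in={0,1} → {0} (no change)
  #7 pop 0: in={0,1,2} → {0,1,2} (no change)
  #8 pop 2: in={0,1,2} → {0,1} (no change)
  #9 pop 3: in={0,1,2} → {0,1,2} (no change)

Fixpoint:
  val[0] = {0,1,2}
  val[1] = {0}
  val[2] = {0,1}
  val[3] = {0,1,2}
  val[4] = {0,1}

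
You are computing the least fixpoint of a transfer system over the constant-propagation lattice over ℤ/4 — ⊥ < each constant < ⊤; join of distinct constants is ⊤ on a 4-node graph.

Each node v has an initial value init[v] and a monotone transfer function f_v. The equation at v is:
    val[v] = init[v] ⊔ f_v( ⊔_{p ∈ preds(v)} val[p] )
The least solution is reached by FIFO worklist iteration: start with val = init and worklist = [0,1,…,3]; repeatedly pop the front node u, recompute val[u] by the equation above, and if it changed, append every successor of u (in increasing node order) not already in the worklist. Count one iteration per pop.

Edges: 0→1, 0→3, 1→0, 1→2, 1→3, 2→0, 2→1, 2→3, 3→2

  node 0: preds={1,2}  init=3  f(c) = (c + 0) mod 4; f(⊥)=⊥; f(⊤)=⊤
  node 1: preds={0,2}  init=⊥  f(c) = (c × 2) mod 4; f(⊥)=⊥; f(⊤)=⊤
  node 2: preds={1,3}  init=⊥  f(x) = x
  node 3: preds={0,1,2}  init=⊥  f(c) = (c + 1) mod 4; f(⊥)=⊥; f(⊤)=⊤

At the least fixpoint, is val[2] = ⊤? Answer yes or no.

yes

Iteration log — 10 steps:
  step 1. node 0  ⊔preds=⊥  new=3  stable
  step 2. node 1  ⊔preds=3  new=2  old=⊥  +wl: 0
  step 3. node 2  ⊔preds=2  new=2  old=⊥  +wl: 1
  step 4. node 3  ⊔preds=⊤  new=⊤  old=⊥  +wl: 2
  step 5. node 0  ⊔preds=2  new=⊤  old=3  +wl: 3
  step 6. node 1  ⊔preds=⊤  new=⊤  old=2  +wl: 0
  step 7. node 2  ⊔preds=⊤  new=⊤  old=2  +wl: 1
  step 8. node 3  ⊔preds=⊤  new=⊤  stable
  step 9. node 0  ⊔preds=⊤  new=⊤  stable
  step 10. node 1  ⊔preds=⊤  new=⊤  stable

Least fixpoint reached:
  node 0: ⊤
  node 1: ⊤
  node 2: ⊤
  node 3: ⊤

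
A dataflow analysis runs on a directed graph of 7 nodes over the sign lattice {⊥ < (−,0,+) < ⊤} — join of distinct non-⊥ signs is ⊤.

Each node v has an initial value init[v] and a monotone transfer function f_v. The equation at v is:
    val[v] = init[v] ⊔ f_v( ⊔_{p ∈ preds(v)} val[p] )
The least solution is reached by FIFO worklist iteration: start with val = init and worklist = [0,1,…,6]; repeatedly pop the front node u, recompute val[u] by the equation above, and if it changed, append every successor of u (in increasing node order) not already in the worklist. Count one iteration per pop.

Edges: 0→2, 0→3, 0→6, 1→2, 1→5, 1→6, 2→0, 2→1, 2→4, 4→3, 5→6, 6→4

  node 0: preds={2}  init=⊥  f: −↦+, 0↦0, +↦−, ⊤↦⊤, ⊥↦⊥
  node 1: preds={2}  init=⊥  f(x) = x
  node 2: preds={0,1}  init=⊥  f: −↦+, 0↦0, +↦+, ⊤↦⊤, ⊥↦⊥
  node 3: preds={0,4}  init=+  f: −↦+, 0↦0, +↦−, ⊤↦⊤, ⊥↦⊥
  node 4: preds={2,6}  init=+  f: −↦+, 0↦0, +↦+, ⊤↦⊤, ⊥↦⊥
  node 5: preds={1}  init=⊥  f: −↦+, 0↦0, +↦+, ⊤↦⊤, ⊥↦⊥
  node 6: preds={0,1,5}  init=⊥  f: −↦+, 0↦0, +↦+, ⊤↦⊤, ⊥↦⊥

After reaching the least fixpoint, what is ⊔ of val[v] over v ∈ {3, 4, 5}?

Worklist (7 pops):
  #1 pop 0: in=⊥ → ⊥ (no change)
  #2 pop 1: in=⊥ → ⊥ (no change)
  #3 pop 2: in=⊥ → ⊥ (no change)
  #4 pop 3: in=+ → ⊤ (was +); enqueue []
  #5 pop 4: in=⊥ → + (no change)
  #6 pop 5: in=⊥ → ⊥ (no change)
  #7 pop 6: in=⊥ → ⊥ (no change)

Fixpoint:
  val[0] = ⊥
  val[1] = ⊥
  val[2] = ⊥
  val[3] = ⊤
  val[4] = +
  val[5] = ⊥
  val[6] = ⊥

⊤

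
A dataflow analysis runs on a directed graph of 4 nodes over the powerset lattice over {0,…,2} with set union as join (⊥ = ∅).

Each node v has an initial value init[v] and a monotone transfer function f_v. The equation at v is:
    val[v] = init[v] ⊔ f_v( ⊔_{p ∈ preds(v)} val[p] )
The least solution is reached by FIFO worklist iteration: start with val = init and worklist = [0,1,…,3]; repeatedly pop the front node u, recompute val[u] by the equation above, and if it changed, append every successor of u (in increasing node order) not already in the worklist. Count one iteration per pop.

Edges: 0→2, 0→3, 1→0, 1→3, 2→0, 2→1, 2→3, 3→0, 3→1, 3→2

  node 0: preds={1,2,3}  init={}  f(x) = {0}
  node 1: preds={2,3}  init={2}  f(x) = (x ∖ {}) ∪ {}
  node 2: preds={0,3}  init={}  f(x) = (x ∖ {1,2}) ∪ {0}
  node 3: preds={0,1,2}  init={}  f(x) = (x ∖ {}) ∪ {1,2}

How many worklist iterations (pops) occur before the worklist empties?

Iteration log — 9 steps:
  step 1. node 0  ⊔preds={2}  new={0}  old={}  +wl: 
  step 2. node 1  ⊔preds={}  new={2}  stable
  step 3. node 2  ⊔preds={0}  new={0}  old={}  +wl: 0,1
  step 4. node 3  ⊔preds={0,2}  new={0,1,2}  old={}  +wl: 2
  step 5. node 0  ⊔preds={0,1,2}  new={0}  stable
  step 6. node 1  ⊔preds={0,1,2}  new={0,1,2}  old={2}  +wl: 0,3
  step 7. node 2  ⊔preds={0,1,2}  new={0}  stable
  step 8. node 0  ⊔preds={0,1,2}  new={0}  stable
  step 9. node 3  ⊔preds={0,1,2}  new={0,1,2}  stable

Least fixpoint reached:
  node 0: {0}
  node 1: {0,1,2}
  node 2: {0}
  node 3: {0,1,2}

9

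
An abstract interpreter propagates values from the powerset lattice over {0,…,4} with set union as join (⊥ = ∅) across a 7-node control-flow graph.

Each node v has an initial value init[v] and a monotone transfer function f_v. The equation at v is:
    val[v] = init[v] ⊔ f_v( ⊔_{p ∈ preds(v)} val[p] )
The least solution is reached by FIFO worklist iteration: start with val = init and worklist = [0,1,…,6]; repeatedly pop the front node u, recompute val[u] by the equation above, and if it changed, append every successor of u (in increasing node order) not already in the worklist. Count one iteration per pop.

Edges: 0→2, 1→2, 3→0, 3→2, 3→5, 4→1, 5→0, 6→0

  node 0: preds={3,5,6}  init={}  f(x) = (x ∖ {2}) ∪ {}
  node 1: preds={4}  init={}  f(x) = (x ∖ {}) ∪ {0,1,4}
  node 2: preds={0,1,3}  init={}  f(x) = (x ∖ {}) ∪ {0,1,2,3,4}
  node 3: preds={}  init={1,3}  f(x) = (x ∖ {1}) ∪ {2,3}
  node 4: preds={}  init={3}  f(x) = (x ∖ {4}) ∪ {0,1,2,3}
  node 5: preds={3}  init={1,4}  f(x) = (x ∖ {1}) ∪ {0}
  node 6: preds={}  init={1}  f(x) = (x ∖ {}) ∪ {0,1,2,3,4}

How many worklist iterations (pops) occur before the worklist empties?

11

Trace (11 dequeues):
  [1] u=0 | in {1,3,4} | out {1,3,4} | prev {} | push {}
  [2] u=1 | in {3} | out {0,1,3,4} | prev {} | push {}
  [3] u=2 | in {0,1,3,4} | out {0,1,2,3,4} | prev {} | push {}
  [4] u=3 | in {} | out {1,2,3} | prev {1,3} | push {0,2}
  [5] u=4 | in {} | out {0,1,2,3} | prev {3} | push {1}
  [6] u=5 | in {1,2,3} | out {0,1,2,3,4} | prev {1,4} | push {}
  [7] u=6 | in {} | out {0,1,2,3,4} | prev {1} | push {}
  [8] u=0 | in {0,1,2,3,4} | out {0,1,3,4} | prev {1,3,4} | push {}
  [9] u=2 | in {0,1,2,3,4} | out {0,1,2,3,4} | ==
  [10] u=1 | in {0,1,2,3} | out {0,1,2,3,4} | prev {0,1,3,4} | push {2}
  [11] u=2 | in {0,1,2,3,4} | out {0,1,2,3,4} | ==

Converged values:
  [0] {0,1,3,4}
  [1] {0,1,2,3,4}
  [2] {0,1,2,3,4}
  [3] {1,2,3}
  [4] {0,1,2,3}
  [5] {0,1,2,3,4}
  [6] {0,1,2,3,4}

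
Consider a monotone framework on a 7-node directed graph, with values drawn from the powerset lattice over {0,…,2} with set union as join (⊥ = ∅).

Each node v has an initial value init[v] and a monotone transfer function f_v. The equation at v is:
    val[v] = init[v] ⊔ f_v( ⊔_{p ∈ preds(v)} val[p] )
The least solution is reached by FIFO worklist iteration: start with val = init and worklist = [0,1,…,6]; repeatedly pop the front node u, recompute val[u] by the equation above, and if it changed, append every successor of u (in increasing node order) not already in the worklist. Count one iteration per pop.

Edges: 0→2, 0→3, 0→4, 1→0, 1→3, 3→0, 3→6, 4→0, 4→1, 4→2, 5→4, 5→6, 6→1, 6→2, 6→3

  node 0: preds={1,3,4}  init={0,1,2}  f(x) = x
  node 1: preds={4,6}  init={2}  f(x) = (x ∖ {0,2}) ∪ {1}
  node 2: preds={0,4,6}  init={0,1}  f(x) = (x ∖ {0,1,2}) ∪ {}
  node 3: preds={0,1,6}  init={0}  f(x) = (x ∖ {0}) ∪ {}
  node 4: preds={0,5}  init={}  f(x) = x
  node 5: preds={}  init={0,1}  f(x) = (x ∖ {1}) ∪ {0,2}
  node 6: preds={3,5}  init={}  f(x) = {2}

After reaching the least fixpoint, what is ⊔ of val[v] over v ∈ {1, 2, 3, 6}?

{0,1,2}

Worklist (12 pops):
  #1 pop 0: in={0,2} → {0,1,2} (no change)
  #2 pop 1: in={} → {1,2} (was {2}); enqueue [0]
  #3 pop 2: in={0,1,2} → {0,1} (no change)
  #4 pop 3: in={0,1,2} → {0,1,2} (was {0}); enqueue []
  #5 pop 4: in={0,1,2} → {0,1,2} (was {}); enqueue [1,2]
  #6 pop 5: in={} → {0,1,2} (was {0,1}); enqueue [4]
  #7 pop 6: in={0,1,2} → {2} (was {}); enqueue [3]
  #8 pop 0: in={0,1,2} → {0,1,2} (no change)
  #9 pop 1: in={0,1,2} → {1,2} (no change)
  #10 pop 2: in={0,1,2} → {0,1} (no change)
  #11 pop 4: in={0,1,2} → {0,1,2} (no change)
  #12 pop 3: in={0,1,2} → {0,1,2} (no change)

Fixpoint:
  val[0] = {0,1,2}
  val[1] = {1,2}
  val[2] = {0,1}
  val[3] = {0,1,2}
  val[4] = {0,1,2}
  val[5] = {0,1,2}
  val[6] = {2}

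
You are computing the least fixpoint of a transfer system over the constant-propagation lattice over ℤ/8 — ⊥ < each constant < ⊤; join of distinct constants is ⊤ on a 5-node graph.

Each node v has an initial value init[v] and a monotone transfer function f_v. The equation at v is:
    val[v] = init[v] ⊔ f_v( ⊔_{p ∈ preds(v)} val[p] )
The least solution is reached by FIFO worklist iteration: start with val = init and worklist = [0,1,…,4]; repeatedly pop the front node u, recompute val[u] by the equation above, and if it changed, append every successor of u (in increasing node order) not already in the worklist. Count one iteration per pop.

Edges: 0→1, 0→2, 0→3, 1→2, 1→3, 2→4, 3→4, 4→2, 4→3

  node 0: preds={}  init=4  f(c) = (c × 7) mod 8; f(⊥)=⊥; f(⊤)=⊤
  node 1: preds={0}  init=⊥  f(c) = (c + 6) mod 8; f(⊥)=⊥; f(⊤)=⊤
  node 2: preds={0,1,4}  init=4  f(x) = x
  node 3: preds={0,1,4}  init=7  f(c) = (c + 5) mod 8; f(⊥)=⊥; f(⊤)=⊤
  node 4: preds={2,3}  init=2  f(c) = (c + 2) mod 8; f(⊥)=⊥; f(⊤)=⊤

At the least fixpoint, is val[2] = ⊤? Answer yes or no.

Worklist (7 pops):
  #1 pop 0: in=⊥ → 4 (no change)
  #2 pop 1: in=4 → 2 (was ⊥); enqueue []
  #3 pop 2: in=⊤ → ⊤ (was 4); enqueue []
  #4 pop 3: in=⊤ → ⊤ (was 7); enqueue []
  #5 pop 4: in=⊤ → ⊤ (was 2); enqueue [2,3]
  #6 pop 2: in=⊤ → ⊤ (no change)
  #7 pop 3: in=⊤ → ⊤ (no change)

Fixpoint:
  val[0] = 4
  val[1] = 2
  val[2] = ⊤
  val[3] = ⊤
  val[4] = ⊤

yes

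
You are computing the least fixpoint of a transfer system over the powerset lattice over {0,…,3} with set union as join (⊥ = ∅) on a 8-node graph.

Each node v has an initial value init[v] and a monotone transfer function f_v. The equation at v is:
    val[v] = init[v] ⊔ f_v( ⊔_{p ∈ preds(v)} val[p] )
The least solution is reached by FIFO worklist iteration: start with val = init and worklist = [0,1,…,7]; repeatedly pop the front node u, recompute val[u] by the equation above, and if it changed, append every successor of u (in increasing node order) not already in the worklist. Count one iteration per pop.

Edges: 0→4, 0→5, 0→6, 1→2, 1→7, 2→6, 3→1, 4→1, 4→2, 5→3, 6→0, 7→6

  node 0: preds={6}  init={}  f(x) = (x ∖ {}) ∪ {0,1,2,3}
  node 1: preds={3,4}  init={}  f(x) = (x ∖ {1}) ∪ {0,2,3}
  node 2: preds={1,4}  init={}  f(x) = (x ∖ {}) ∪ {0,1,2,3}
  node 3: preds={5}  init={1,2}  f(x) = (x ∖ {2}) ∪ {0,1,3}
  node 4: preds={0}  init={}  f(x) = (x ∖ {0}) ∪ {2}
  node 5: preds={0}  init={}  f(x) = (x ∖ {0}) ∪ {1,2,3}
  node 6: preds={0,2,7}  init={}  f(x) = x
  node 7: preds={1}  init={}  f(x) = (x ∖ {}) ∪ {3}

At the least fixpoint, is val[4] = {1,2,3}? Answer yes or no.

Iteration log — 13 steps:
  step 1. node 0  ⊔preds={}  new={0,1,2,3}  old={}  +wl: 
  step 2. node 1  ⊔preds={1,2}  new={0,2,3}  old={}  +wl: 
  step 3. node 2  ⊔preds={0,2,3}  new={0,1,2,3}  old={}  +wl: 
  step 4. node 3  ⊔preds={}  new={0,1,2,3}  old={1,2}  +wl: 1
  step 5. node 4  ⊔preds={0,1,2,3}  new={1,2,3}  old={}  +wl: 2
  step 6. node 5  ⊔preds={0,1,2,3}  new={1,2,3}  old={}  +wl: 3
  step 7. node 6  ⊔preds={0,1,2,3}  new={0,1,2,3}  old={}  +wl: 0
  step 8. node 7  ⊔preds={0,2,3}  new={0,2,3}  old={}  +wl: 6
  step 9. node 1  ⊔preds={0,1,2,3}  new={0,2,3}  stable
  step 10. node 2  ⊔preds={0,1,2,3}  new={0,1,2,3}  stable
  step 11. node 3  ⊔preds={1,2,3}  new={0,1,2,3}  stable
  step 12. node 0  ⊔preds={0,1,2,3}  new={0,1,2,3}  stable
  step 13. node 6  ⊔preds={0,1,2,3}  new={0,1,2,3}  stable

Least fixpoint reached:
  node 0: {0,1,2,3}
  node 1: {0,2,3}
  node 2: {0,1,2,3}
  node 3: {0,1,2,3}
  node 4: {1,2,3}
  node 5: {1,2,3}
  node 6: {0,1,2,3}
  node 7: {0,2,3}

yes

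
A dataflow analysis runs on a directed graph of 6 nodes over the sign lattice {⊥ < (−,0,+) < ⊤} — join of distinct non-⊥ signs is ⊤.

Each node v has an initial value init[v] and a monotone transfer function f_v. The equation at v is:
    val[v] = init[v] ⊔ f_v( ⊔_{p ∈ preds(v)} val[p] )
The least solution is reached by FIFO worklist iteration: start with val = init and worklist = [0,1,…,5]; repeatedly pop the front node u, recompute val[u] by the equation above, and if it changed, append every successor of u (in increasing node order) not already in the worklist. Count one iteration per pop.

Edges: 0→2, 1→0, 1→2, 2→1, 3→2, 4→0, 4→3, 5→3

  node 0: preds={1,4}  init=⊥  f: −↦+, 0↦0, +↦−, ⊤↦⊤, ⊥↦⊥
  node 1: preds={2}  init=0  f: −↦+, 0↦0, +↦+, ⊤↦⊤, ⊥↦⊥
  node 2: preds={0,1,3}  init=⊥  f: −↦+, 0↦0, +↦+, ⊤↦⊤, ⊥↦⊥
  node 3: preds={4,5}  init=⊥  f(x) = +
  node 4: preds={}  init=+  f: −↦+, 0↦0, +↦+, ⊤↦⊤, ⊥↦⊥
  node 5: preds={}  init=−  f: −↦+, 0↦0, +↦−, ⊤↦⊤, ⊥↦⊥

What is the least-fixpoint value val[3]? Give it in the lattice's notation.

+

Trace (9 dequeues):
  [1] u=0 | in ⊤ | out ⊤ | prev ⊥ | push {}
  [2] u=1 | in ⊥ | out 0 | ==
  [3] u=2 | in ⊤ | out ⊤ | prev ⊥ | push {1}
  [4] u=3 | in ⊤ | out + | prev ⊥ | push {2}
  [5] u=4 | in ⊥ | out + | ==
  [6] u=5 | in ⊥ | out − | ==
  [7] u=1 | in ⊤ | out ⊤ | prev 0 | push {0}
  [8] u=2 | in ⊤ | out ⊤ | ==
  [9] u=0 | in ⊤ | out ⊤ | ==

Converged values:
  [0] ⊤
  [1] ⊤
  [2] ⊤
  [3] +
  [4] +
  [5] −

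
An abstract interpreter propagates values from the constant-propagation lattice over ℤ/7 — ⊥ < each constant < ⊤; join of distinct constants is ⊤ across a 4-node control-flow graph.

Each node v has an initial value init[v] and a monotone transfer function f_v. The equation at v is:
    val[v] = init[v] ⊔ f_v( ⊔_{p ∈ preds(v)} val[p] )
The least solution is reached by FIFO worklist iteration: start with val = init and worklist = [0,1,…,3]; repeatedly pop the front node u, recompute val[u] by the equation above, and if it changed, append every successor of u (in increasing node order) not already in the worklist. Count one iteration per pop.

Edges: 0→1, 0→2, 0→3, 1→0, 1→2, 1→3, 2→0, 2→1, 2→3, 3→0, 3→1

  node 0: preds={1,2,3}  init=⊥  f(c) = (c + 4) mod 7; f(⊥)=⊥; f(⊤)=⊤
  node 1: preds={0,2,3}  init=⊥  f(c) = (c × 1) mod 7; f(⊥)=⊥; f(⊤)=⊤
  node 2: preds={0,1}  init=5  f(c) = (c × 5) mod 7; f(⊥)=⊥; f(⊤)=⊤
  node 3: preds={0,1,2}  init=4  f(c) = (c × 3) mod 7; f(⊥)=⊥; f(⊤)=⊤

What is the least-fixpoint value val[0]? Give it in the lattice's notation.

Iteration log — 6 steps:
  step 1. node 0  ⊔preds=⊤  new=⊤  old=⊥  +wl: 
  step 2. node 1  ⊔preds=⊤  new=⊤  old=⊥  +wl: 0
  step 3. node 2  ⊔preds=⊤  new=⊤  old=5  +wl: 1
  step 4. node 3  ⊔preds=⊤  new=⊤  old=4  +wl: 
  step 5. node 0  ⊔preds=⊤  new=⊤  stable
  step 6. node 1  ⊔preds=⊤  new=⊤  stable

Least fixpoint reached:
  node 0: ⊤
  node 1: ⊤
  node 2: ⊤
  node 3: ⊤

⊤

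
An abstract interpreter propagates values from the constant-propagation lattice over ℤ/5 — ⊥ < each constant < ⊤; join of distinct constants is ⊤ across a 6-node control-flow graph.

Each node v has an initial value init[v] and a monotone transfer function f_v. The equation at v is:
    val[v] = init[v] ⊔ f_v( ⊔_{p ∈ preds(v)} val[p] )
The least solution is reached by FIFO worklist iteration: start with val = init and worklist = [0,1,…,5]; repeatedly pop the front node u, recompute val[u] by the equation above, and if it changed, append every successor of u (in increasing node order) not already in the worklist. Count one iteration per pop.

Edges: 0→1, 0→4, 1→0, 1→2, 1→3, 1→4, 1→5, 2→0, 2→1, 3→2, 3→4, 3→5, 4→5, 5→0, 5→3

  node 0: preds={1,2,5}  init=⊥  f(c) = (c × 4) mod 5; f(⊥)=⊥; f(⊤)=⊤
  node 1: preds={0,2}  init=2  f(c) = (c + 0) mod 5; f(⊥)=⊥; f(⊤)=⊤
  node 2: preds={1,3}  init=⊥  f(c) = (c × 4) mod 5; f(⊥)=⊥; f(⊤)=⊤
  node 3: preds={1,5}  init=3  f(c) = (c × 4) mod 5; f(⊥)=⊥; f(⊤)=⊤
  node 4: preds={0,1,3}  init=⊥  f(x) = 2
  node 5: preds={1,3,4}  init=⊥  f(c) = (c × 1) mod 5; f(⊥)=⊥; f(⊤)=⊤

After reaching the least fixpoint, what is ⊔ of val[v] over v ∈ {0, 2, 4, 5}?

⊤

Worklist (11 pops):
  #1 pop 0: in=2 → 3 (was ⊥); enqueue []
  #2 pop 1: in=3 → ⊤ (was 2); enqueue [0]
  #3 pop 2: in=⊤ → ⊤ (was ⊥); enqueue [1]
  #4 pop 3: in=⊤ → ⊤ (was 3); enqueue [2]
  #5 pop 4: in=⊤ → 2 (was ⊥); enqueue []
  #6 pop 5: in=⊤ → ⊤ (was ⊥); enqueue [3]
  #7 pop 0: in=⊤ → ⊤ (was 3); enqueue [4]
  #8 pop 1: in=⊤ → ⊤ (no change)
  #9 pop 2: in=⊤ → ⊤ (no change)
  #10 pop 3: in=⊤ → ⊤ (no change)
  #11 pop 4: in=⊤ → 2 (no change)

Fixpoint:
  val[0] = ⊤
  val[1] = ⊤
  val[2] = ⊤
  val[3] = ⊤
  val[4] = 2
  val[5] = ⊤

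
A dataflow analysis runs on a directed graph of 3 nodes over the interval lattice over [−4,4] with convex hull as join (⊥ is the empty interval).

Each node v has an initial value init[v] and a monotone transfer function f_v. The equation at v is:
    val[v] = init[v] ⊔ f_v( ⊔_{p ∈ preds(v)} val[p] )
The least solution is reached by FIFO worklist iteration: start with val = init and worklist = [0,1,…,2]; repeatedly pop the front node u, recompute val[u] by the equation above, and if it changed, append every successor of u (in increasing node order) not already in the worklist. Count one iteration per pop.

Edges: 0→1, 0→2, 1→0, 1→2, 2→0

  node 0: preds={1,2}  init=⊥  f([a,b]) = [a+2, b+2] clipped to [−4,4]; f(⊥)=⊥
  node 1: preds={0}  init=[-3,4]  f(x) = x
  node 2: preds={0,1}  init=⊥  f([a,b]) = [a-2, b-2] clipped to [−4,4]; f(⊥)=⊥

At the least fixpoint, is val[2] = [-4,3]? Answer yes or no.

no

Worklist (6 pops):
  #1 pop 0: in=[-3,4] → [-1,4] (was ⊥); enqueue []
  #2 pop 1: in=[-1,4] → [-3,4] (no change)
  #3 pop 2: in=[-3,4] → [-4,2] (was ⊥); enqueue [0]
  #4 pop 0: in=[-4,4] → [-2,4] (was [-1,4]); enqueue [1,2]
  #5 pop 1: in=[-2,4] → [-3,4] (no change)
  #6 pop 2: in=[-3,4] → [-4,2] (no change)

Fixpoint:
  val[0] = [-2,4]
  val[1] = [-3,4]
  val[2] = [-4,2]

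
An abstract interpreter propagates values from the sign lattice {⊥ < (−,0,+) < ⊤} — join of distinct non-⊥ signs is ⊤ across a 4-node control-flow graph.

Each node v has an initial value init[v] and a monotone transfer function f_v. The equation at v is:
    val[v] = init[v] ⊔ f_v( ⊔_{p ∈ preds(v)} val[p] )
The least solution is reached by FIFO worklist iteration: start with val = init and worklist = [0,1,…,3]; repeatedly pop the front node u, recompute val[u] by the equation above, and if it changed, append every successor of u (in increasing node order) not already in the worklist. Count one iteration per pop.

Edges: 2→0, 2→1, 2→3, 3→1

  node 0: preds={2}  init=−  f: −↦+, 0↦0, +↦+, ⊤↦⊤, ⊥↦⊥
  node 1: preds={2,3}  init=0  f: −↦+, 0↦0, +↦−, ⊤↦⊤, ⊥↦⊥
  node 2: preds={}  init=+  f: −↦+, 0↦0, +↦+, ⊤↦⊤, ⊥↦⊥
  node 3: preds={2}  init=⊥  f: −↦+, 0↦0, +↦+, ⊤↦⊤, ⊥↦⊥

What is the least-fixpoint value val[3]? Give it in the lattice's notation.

+

Iteration log — 5 steps:
  step 1. node 0  ⊔preds=+  new=⊤  old=−  +wl: 
  step 2. node 1  ⊔preds=+  new=⊤  old=0  +wl: 
  step 3. node 2  ⊔preds=⊥  new=+  stable
  step 4. node 3  ⊔preds=+  new=+  old=⊥  +wl: 1
  step 5. node 1  ⊔preds=+  new=⊤  stable

Least fixpoint reached:
  node 0: ⊤
  node 1: ⊤
  node 2: +
  node 3: +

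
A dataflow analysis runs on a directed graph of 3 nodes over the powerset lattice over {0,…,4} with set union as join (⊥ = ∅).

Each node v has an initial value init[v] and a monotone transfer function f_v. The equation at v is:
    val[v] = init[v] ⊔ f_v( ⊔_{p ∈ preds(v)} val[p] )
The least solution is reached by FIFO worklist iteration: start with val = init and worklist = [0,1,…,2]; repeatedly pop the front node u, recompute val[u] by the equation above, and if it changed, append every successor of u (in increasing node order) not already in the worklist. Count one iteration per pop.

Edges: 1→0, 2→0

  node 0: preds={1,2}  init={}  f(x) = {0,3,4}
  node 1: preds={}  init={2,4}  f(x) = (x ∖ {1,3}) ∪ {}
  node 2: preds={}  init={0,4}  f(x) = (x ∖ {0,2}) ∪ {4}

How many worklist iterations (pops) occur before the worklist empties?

3

Worklist (3 pops):
  #1 pop 0: in={0,2,4} → {0,3,4} (was {}); enqueue []
  #2 pop 1: in={} → {2,4} (no change)
  #3 pop 2: in={} → {0,4} (no change)

Fixpoint:
  val[0] = {0,3,4}
  val[1] = {2,4}
  val[2] = {0,4}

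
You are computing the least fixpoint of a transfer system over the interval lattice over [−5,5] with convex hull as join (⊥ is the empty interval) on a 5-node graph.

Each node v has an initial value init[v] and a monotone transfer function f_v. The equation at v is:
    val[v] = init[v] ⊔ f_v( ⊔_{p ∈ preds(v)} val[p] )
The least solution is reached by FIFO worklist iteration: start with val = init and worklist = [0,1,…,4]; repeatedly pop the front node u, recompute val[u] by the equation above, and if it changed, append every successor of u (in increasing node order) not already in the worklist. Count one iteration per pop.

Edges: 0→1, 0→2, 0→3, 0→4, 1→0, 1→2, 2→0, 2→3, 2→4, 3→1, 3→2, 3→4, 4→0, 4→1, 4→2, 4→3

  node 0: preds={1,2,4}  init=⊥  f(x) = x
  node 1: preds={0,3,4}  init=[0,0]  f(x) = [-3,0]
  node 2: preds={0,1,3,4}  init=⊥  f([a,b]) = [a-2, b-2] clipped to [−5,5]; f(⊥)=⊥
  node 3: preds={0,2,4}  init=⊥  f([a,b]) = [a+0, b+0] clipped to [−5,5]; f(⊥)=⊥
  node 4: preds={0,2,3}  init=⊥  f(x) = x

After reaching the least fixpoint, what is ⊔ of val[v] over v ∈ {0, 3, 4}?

Iteration log — 10 steps:
  step 1. node 0  ⊔preds=[0,0]  new=[0,0]  old=⊥  +wl: 
  step 2. node 1  ⊔preds=[0,0]  new=[-3,0]  old=[0,0]  +wl: 0
  step 3. node 2  ⊔preds=[-3,0]  new=[-5,-2]  old=⊥  +wl: 
  step 4. node 3  ⊔preds=[-5,0]  new=[-5,0]  old=⊥  +wl: 1,2
  step 5. node 4  ⊔preds=[-5,0]  new=[-5,0]  old=⊥  +wl: 3
  step 6. node 0  ⊔preds=[-5,0]  new=[-5,0]  old=[0,0]  +wl: 4
  step 7. node 1  ⊔preds=[-5,0]  new=[-3,0]  stable
  step 8. node 2  ⊔preds=[-5,0]  new=[-5,-2]  stable
  step 9. node 3  ⊔preds=[-5,0]  new=[-5,0]  stable
  step 10. node 4  ⊔preds=[-5,0]  new=[-5,0]  stable

Least fixpoint reached:
  node 0: [-5,0]
  node 1: [-3,0]
  node 2: [-5,-2]
  node 3: [-5,0]
  node 4: [-5,0]

[-5,0]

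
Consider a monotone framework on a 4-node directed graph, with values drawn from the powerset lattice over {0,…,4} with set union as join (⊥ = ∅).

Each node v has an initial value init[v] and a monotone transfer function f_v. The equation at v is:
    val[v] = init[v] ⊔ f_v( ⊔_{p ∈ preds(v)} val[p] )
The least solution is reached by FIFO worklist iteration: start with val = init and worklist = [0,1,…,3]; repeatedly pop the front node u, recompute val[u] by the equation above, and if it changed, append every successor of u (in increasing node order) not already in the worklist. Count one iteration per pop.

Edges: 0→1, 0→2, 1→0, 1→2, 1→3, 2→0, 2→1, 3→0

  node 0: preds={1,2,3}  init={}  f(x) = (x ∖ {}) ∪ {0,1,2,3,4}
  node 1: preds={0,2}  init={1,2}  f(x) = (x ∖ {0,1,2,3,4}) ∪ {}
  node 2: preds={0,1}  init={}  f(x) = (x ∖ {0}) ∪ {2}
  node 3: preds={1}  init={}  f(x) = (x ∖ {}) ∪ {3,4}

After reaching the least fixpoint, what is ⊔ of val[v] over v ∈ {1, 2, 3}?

{1,2,3,4}

Worklist (6 pops):
  #1 pop 0: in={1,2} → {0,1,2,3,4} (was {}); enqueue []
  #2 pop 1: in={0,1,2,3,4} → {1,2} (no change)
  #3 pop 2: in={0,1,2,3,4} → {1,2,3,4} (was {}); enqueue [0,1]
  #4 pop 3: in={1,2} → {1,2,3,4} (was {}); enqueue []
  #5 pop 0: in={1,2,3,4} → {0,1,2,3,4} (no change)
  #6 pop 1: in={0,1,2,3,4} → {1,2} (no change)

Fixpoint:
  val[0] = {0,1,2,3,4}
  val[1] = {1,2}
  val[2] = {1,2,3,4}
  val[3] = {1,2,3,4}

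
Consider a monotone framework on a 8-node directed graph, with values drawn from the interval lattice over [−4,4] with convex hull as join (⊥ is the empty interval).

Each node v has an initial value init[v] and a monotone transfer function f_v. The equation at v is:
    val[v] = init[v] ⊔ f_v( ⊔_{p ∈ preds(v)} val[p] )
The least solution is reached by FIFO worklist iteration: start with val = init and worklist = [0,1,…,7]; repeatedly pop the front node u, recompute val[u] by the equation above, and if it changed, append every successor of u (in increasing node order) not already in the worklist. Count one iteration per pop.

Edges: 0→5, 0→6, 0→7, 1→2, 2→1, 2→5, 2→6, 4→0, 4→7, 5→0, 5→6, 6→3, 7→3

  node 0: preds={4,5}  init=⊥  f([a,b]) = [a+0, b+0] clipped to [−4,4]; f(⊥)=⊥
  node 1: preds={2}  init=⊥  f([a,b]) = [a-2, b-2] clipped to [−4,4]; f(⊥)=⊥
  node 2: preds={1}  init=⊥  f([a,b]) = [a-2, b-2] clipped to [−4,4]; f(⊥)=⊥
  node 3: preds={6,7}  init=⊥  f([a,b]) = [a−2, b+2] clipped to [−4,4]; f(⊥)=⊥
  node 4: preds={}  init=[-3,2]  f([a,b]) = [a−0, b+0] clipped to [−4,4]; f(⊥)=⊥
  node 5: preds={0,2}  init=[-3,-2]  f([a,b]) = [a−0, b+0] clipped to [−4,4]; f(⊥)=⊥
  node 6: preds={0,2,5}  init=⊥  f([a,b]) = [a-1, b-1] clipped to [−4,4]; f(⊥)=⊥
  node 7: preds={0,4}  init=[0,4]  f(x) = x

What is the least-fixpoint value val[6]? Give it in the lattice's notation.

[-4,1]

Iteration log — 10 steps:
  step 1. node 0  ⊔preds=[-3,2]  new=[-3,2]  old=⊥  +wl: 
  step 2. node 1  ⊔preds=⊥  new=⊥  stable
  step 3. node 2  ⊔preds=⊥  new=⊥  stable
  step 4. node 3  ⊔preds=[0,4]  new=[-2,4]  old=⊥  +wl: 
  step 5. node 4  ⊔preds=⊥  new=[-3,2]  stable
  step 6. node 5  ⊔preds=[-3,2]  new=[-3,2]  old=[-3,-2]  +wl: 0
  step 7. node 6  ⊔preds=[-3,2]  new=[-4,1]  old=⊥  +wl: 3
  step 8. node 7  ⊔preds=[-3,2]  new=[-3,4]  old=[0,4]  +wl: 
  step 9. node 0  ⊔preds=[-3,2]  new=[-3,2]  stable
  step 10. node 3  ⊔preds=[-4,4]  new=[-4,4]  old=[-2,4]  +wl: 

Least fixpoint reached:
  node 0: [-3,2]
  node 1: ⊥
  node 2: ⊥
  node 3: [-4,4]
  node 4: [-3,2]
  node 5: [-3,2]
  node 6: [-4,1]
  node 7: [-3,4]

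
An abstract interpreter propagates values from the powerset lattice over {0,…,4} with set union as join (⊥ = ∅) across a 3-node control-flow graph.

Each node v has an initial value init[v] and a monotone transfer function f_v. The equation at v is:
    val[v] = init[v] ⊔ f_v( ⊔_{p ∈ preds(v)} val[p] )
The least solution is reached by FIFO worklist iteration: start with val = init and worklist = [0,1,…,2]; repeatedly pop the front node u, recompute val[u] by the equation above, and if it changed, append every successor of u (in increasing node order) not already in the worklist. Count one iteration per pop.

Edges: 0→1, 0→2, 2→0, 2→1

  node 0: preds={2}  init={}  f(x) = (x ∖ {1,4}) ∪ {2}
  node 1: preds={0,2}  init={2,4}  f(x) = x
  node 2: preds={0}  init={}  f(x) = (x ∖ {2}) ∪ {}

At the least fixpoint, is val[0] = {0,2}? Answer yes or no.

no

Iteration log — 3 steps:
  step 1. node 0  ⊔preds={}  new={2}  old={}  +wl: 
  step 2. node 1  ⊔preds={2}  new={2,4}  stable
  step 3. node 2  ⊔preds={2}  new={}  stable

Least fixpoint reached:
  node 0: {2}
  node 1: {2,4}
  node 2: {}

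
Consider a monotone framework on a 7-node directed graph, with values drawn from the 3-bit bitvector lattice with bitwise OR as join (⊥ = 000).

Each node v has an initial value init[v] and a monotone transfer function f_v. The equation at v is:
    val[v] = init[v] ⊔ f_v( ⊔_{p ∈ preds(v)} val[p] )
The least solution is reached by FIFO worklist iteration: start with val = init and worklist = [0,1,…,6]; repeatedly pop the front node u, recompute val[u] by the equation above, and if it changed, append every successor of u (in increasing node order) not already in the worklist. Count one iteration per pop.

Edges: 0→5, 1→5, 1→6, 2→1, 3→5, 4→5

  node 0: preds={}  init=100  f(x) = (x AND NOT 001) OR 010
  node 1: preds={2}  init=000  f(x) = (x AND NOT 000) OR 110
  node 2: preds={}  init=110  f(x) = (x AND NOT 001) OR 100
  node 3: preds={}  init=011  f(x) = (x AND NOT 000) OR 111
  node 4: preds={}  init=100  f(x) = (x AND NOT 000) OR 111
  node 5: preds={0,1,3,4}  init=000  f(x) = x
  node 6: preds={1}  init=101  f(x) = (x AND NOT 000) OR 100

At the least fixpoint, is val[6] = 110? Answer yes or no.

no

Trace (7 dequeues):
  [1] u=0 | in 000 | out 110 | prev 100 | push {}
  [2] u=1 | in 110 | out 110 | prev 000 | push {}
  [3] u=2 | in 000 | out 110 | ==
  [4] u=3 | in 000 | out 111 | prev 011 | push {}
  [5] u=4 | in 000 | out 111 | prev 100 | push {}
  [6] u=5 | in 111 | out 111 | prev 000 | push {}
  [7] u=6 | in 110 | out 111 | prev 101 | push {}

Converged values:
  [0] 110
  [1] 110
  [2] 110
  [3] 111
  [4] 111
  [5] 111
  [6] 111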